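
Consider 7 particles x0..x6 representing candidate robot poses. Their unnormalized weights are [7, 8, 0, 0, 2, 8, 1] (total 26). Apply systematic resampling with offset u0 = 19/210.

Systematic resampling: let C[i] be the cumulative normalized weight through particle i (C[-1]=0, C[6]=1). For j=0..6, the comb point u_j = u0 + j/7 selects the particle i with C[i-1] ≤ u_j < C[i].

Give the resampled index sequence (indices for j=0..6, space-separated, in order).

0 0 1 1 5 5 5

C = [7/26, 15/26, 15/26, 15/26, 17/26, 25/26, 1]
j=0: u_0=19/210 ∈ [0, 7/26) → index 0
j=1: u_1=7/30 ∈ [0, 7/26) → index 0
j=2: u_2=79/210 ∈ [7/26, 15/26) → index 1
j=3: u_3=109/210 ∈ [7/26, 15/26) → index 1
j=4: u_4=139/210 ∈ [17/26, 25/26) → index 5
j=5: u_5=169/210 ∈ [17/26, 25/26) → index 5
j=6: u_6=199/210 ∈ [17/26, 25/26) → index 5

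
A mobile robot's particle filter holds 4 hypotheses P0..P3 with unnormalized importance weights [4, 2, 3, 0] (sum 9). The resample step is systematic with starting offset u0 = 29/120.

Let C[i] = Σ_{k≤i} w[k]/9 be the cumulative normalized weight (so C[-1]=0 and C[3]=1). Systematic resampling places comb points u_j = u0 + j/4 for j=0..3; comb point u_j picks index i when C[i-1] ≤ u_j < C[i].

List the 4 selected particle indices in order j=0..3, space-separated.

0 1 2 2

C = [4/9, 2/3, 1, 1]
j=0: u_0=29/120 ∈ [0, 4/9) → index 0
j=1: u_1=59/120 ∈ [4/9, 2/3) → index 1
j=2: u_2=89/120 ∈ [2/3, 1) → index 2
j=3: u_3=119/120 ∈ [2/3, 1) → index 2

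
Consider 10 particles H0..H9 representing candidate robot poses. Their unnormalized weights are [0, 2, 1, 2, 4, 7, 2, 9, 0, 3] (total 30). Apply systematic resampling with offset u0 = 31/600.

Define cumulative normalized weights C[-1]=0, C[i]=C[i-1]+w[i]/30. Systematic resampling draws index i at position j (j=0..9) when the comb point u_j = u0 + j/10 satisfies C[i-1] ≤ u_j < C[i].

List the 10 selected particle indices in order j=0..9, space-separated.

C = [0, 1/15, 1/10, 1/6, 3/10, 8/15, 3/5, 9/10, 9/10, 1]
j=0: u_0=31/600 ∈ [0, 1/15) → index 1
j=1: u_1=91/600 ∈ [1/10, 1/6) → index 3
j=2: u_2=151/600 ∈ [1/6, 3/10) → index 4
j=3: u_3=211/600 ∈ [3/10, 8/15) → index 5
j=4: u_4=271/600 ∈ [3/10, 8/15) → index 5
j=5: u_5=331/600 ∈ [8/15, 3/5) → index 6
j=6: u_6=391/600 ∈ [3/5, 9/10) → index 7
j=7: u_7=451/600 ∈ [3/5, 9/10) → index 7
j=8: u_8=511/600 ∈ [3/5, 9/10) → index 7
j=9: u_9=571/600 ∈ [9/10, 1) → index 9

1 3 4 5 5 6 7 7 7 9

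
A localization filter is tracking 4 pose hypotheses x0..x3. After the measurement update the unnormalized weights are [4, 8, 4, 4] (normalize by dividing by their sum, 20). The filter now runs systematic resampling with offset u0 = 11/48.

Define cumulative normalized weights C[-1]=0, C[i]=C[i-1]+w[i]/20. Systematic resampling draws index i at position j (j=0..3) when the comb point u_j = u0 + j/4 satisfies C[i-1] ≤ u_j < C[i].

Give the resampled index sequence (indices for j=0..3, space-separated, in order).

1 1 2 3

C = [1/5, 3/5, 4/5, 1]
j=0: u_0=11/48 ∈ [1/5, 3/5) → index 1
j=1: u_1=23/48 ∈ [1/5, 3/5) → index 1
j=2: u_2=35/48 ∈ [3/5, 4/5) → index 2
j=3: u_3=47/48 ∈ [4/5, 1) → index 3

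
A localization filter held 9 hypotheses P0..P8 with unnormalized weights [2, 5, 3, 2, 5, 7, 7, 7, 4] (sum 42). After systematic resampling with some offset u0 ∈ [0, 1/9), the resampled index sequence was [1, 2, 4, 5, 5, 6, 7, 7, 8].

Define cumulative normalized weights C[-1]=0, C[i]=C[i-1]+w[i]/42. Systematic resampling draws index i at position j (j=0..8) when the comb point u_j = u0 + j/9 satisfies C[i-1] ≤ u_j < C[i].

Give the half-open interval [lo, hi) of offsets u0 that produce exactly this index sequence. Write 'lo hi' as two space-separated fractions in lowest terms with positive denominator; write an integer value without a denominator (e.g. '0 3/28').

1/14 1/9

C = [1/21, 1/6, 5/21, 2/7, 17/42, 4/7, 31/42, 19/21, 1]
j=0 picked index 1: u0 ∈ [1/21, 1/6)
j=1 picked index 2: u0 ∈ [1/18, 8/63)
j=2 picked index 4: u0 ∈ [4/63, 23/126)
j=3 picked index 5: u0 ∈ [1/14, 5/21)
j=4 picked index 5: u0 ∈ [-5/126, 8/63)
j=5 picked index 6: u0 ∈ [1/63, 23/126)
j=6 picked index 7: u0 ∈ [1/14, 5/21)
j=7 picked index 7: u0 ∈ [-5/126, 8/63)
j=8 picked index 8: u0 ∈ [1/63, 1/9)
intersection: [1/14, 1/9)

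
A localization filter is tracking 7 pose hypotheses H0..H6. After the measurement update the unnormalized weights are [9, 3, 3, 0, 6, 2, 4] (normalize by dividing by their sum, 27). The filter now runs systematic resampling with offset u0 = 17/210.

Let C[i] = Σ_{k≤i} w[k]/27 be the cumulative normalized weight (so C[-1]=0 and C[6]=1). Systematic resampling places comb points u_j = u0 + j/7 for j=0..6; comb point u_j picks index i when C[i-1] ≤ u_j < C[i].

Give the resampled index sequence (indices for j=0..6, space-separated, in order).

C = [1/3, 4/9, 5/9, 5/9, 7/9, 23/27, 1]
j=0: u_0=17/210 ∈ [0, 1/3) → index 0
j=1: u_1=47/210 ∈ [0, 1/3) → index 0
j=2: u_2=11/30 ∈ [1/3, 4/9) → index 1
j=3: u_3=107/210 ∈ [4/9, 5/9) → index 2
j=4: u_4=137/210 ∈ [5/9, 7/9) → index 4
j=5: u_5=167/210 ∈ [7/9, 23/27) → index 5
j=6: u_6=197/210 ∈ [23/27, 1) → index 6

0 0 1 2 4 5 6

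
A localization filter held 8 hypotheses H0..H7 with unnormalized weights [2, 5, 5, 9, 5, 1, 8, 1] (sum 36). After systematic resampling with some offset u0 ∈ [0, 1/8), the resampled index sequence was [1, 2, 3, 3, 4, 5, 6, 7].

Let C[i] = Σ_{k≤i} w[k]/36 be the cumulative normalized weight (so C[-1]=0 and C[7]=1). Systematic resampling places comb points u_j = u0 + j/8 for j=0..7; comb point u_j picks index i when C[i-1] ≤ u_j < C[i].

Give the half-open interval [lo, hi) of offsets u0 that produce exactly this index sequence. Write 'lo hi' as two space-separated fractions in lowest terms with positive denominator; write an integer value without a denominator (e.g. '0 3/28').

7/72 1/8

C = [1/18, 7/36, 1/3, 7/12, 13/18, 3/4, 35/36, 1]
j=0 picked index 1: u0 ∈ [1/18, 7/36)
j=1 picked index 2: u0 ∈ [5/72, 5/24)
j=2 picked index 3: u0 ∈ [1/12, 1/3)
j=3 picked index 3: u0 ∈ [-1/24, 5/24)
j=4 picked index 4: u0 ∈ [1/12, 2/9)
j=5 picked index 5: u0 ∈ [7/72, 1/8)
j=6 picked index 6: u0 ∈ [0, 2/9)
j=7 picked index 7: u0 ∈ [7/72, 1/8)
intersection: [7/72, 1/8)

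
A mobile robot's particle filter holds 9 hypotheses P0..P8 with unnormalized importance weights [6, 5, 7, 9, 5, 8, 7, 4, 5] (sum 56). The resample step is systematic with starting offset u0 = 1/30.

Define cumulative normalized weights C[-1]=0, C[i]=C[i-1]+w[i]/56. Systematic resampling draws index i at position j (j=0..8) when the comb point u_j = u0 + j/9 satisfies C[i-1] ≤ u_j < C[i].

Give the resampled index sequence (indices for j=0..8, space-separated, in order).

0 1 2 3 3 5 5 6 8

C = [3/28, 11/56, 9/28, 27/56, 4/7, 5/7, 47/56, 51/56, 1]
j=0: u_0=1/30 ∈ [0, 3/28) → index 0
j=1: u_1=13/90 ∈ [3/28, 11/56) → index 1
j=2: u_2=23/90 ∈ [11/56, 9/28) → index 2
j=3: u_3=11/30 ∈ [9/28, 27/56) → index 3
j=4: u_4=43/90 ∈ [9/28, 27/56) → index 3
j=5: u_5=53/90 ∈ [4/7, 5/7) → index 5
j=6: u_6=7/10 ∈ [4/7, 5/7) → index 5
j=7: u_7=73/90 ∈ [5/7, 47/56) → index 6
j=8: u_8=83/90 ∈ [51/56, 1) → index 8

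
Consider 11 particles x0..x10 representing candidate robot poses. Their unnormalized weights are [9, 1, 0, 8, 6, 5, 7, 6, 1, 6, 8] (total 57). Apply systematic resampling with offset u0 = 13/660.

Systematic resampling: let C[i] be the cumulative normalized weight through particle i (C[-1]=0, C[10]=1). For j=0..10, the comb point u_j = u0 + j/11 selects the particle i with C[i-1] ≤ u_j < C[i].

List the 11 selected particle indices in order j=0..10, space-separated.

C = [3/19, 10/57, 10/57, 6/19, 8/19, 29/57, 12/19, 14/19, 43/57, 49/57, 1]
j=0: u_0=13/660 ∈ [0, 3/19) → index 0
j=1: u_1=73/660 ∈ [0, 3/19) → index 0
j=2: u_2=133/660 ∈ [10/57, 6/19) → index 3
j=3: u_3=193/660 ∈ [10/57, 6/19) → index 3
j=4: u_4=23/60 ∈ [6/19, 8/19) → index 4
j=5: u_5=313/660 ∈ [8/19, 29/57) → index 5
j=6: u_6=373/660 ∈ [29/57, 12/19) → index 6
j=7: u_7=433/660 ∈ [12/19, 14/19) → index 7
j=8: u_8=493/660 ∈ [14/19, 43/57) → index 8
j=9: u_9=553/660 ∈ [43/57, 49/57) → index 9
j=10: u_10=613/660 ∈ [49/57, 1) → index 10

0 0 3 3 4 5 6 7 8 9 10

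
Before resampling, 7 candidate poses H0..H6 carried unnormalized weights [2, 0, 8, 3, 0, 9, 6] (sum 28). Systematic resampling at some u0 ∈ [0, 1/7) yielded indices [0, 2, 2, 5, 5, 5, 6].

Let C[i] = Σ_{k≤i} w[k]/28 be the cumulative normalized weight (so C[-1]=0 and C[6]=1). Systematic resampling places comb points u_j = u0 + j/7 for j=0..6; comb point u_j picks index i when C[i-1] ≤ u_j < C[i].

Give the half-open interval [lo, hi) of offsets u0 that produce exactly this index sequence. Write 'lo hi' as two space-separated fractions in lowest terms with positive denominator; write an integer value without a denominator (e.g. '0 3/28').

C = [1/14, 1/14, 5/14, 13/28, 13/28, 11/14, 1]
j=0 picked index 0: u0 ∈ [0, 1/14)
j=1 picked index 2: u0 ∈ [-1/14, 3/14)
j=2 picked index 2: u0 ∈ [-3/14, 1/14)
j=3 picked index 5: u0 ∈ [1/28, 5/14)
j=4 picked index 5: u0 ∈ [-3/28, 3/14)
j=5 picked index 5: u0 ∈ [-1/4, 1/14)
j=6 picked index 6: u0 ∈ [-1/14, 1/7)
intersection: [1/28, 1/14)

1/28 1/14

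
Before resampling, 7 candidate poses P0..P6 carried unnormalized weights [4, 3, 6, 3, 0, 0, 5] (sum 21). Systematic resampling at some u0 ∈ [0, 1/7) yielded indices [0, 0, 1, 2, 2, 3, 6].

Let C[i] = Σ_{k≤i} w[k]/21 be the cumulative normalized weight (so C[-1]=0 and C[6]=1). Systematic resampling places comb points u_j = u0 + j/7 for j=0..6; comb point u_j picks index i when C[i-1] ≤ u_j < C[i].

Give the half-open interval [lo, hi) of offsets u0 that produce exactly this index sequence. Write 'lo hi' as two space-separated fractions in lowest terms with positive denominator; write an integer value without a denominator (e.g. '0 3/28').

0 1/21

C = [4/21, 1/3, 13/21, 16/21, 16/21, 16/21, 1]
j=0 picked index 0: u0 ∈ [0, 4/21)
j=1 picked index 0: u0 ∈ [-1/7, 1/21)
j=2 picked index 1: u0 ∈ [-2/21, 1/21)
j=3 picked index 2: u0 ∈ [-2/21, 4/21)
j=4 picked index 2: u0 ∈ [-5/21, 1/21)
j=5 picked index 3: u0 ∈ [-2/21, 1/21)
j=6 picked index 6: u0 ∈ [-2/21, 1/7)
intersection: [0, 1/21)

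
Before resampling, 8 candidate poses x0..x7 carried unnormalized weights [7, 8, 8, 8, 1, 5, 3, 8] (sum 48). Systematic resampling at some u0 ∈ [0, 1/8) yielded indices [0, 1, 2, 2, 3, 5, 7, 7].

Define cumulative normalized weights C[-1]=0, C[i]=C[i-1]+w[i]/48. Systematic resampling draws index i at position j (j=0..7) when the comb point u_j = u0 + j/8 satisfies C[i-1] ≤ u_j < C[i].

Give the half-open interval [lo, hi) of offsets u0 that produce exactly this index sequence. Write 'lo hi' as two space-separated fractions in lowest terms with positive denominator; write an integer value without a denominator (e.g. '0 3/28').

C = [7/48, 5/16, 23/48, 31/48, 2/3, 37/48, 5/6, 1]
j=0 picked index 0: u0 ∈ [0, 7/48)
j=1 picked index 1: u0 ∈ [1/48, 3/16)
j=2 picked index 2: u0 ∈ [1/16, 11/48)
j=3 picked index 2: u0 ∈ [-1/16, 5/48)
j=4 picked index 3: u0 ∈ [-1/48, 7/48)
j=5 picked index 5: u0 ∈ [1/24, 7/48)
j=6 picked index 7: u0 ∈ [1/12, 1/4)
j=7 picked index 7: u0 ∈ [-1/24, 1/8)
intersection: [1/12, 5/48)

1/12 5/48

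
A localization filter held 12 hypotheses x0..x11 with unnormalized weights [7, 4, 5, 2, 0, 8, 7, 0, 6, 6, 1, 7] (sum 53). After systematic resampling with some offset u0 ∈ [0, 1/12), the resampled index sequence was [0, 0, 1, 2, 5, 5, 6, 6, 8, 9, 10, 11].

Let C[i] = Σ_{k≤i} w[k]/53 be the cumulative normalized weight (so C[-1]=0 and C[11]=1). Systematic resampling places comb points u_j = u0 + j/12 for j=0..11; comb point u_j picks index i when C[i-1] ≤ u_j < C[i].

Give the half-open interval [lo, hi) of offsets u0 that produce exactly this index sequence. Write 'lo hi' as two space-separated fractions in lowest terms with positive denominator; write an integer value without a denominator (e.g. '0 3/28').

5/318 11/318

C = [7/53, 11/53, 16/53, 18/53, 18/53, 26/53, 33/53, 33/53, 39/53, 45/53, 46/53, 1]
j=0 picked index 0: u0 ∈ [0, 7/53)
j=1 picked index 0: u0 ∈ [-1/12, 31/636)
j=2 picked index 1: u0 ∈ [-11/318, 13/318)
j=3 picked index 2: u0 ∈ [-9/212, 11/212)
j=4 picked index 5: u0 ∈ [1/159, 25/159)
j=5 picked index 5: u0 ∈ [-49/636, 47/636)
j=6 picked index 6: u0 ∈ [-1/106, 13/106)
j=7 picked index 6: u0 ∈ [-59/636, 25/636)
j=8 picked index 8: u0 ∈ [-7/159, 11/159)
j=9 picked index 9: u0 ∈ [-3/212, 21/212)
j=10 picked index 10: u0 ∈ [5/318, 11/318)
j=11 picked index 11: u0 ∈ [-31/636, 1/12)
intersection: [5/318, 11/318)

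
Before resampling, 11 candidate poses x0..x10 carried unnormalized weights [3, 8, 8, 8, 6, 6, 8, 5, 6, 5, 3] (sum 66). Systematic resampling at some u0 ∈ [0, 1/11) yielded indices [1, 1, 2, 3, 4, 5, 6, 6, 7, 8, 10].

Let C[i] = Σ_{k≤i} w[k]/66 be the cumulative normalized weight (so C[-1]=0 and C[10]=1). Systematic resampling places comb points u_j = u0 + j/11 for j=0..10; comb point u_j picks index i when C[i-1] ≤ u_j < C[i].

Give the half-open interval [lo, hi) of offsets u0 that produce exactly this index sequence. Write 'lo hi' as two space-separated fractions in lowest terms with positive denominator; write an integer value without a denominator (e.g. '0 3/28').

1/22 2/33

C = [1/22, 1/6, 19/66, 9/22, 1/2, 13/22, 47/66, 26/33, 29/33, 21/22, 1]
j=0 picked index 1: u0 ∈ [1/22, 1/6)
j=1 picked index 1: u0 ∈ [-1/22, 5/66)
j=2 picked index 2: u0 ∈ [-1/66, 7/66)
j=3 picked index 3: u0 ∈ [1/66, 3/22)
j=4 picked index 4: u0 ∈ [1/22, 3/22)
j=5 picked index 5: u0 ∈ [1/22, 3/22)
j=6 picked index 6: u0 ∈ [1/22, 1/6)
j=7 picked index 6: u0 ∈ [-1/22, 5/66)
j=8 picked index 7: u0 ∈ [-1/66, 2/33)
j=9 picked index 8: u0 ∈ [-1/33, 2/33)
j=10 picked index 10: u0 ∈ [1/22, 1/11)
intersection: [1/22, 2/33)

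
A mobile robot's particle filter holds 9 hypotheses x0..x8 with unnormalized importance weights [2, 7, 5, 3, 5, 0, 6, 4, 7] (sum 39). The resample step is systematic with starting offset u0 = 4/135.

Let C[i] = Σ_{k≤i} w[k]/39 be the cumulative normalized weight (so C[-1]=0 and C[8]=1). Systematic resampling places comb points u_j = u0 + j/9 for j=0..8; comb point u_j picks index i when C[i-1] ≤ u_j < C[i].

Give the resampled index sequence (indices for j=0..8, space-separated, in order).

0 1 2 3 4 6 6 7 8

C = [2/39, 3/13, 14/39, 17/39, 22/39, 22/39, 28/39, 32/39, 1]
j=0: u_0=4/135 ∈ [0, 2/39) → index 0
j=1: u_1=19/135 ∈ [2/39, 3/13) → index 1
j=2: u_2=34/135 ∈ [3/13, 14/39) → index 2
j=3: u_3=49/135 ∈ [14/39, 17/39) → index 3
j=4: u_4=64/135 ∈ [17/39, 22/39) → index 4
j=5: u_5=79/135 ∈ [22/39, 28/39) → index 6
j=6: u_6=94/135 ∈ [22/39, 28/39) → index 6
j=7: u_7=109/135 ∈ [28/39, 32/39) → index 7
j=8: u_8=124/135 ∈ [32/39, 1) → index 8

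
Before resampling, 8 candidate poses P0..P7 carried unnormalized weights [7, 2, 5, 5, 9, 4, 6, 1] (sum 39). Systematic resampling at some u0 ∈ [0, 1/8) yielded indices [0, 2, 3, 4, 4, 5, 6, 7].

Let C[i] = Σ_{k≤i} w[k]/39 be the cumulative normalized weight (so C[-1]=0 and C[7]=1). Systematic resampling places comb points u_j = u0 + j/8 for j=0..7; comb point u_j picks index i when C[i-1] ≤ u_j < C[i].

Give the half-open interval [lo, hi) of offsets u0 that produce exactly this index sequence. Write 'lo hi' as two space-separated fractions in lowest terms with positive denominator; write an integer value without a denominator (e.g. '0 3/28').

35/312 1/8

C = [7/39, 3/13, 14/39, 19/39, 28/39, 32/39, 38/39, 1]
j=0 picked index 0: u0 ∈ [0, 7/39)
j=1 picked index 2: u0 ∈ [11/104, 73/312)
j=2 picked index 3: u0 ∈ [17/156, 37/156)
j=3 picked index 4: u0 ∈ [35/312, 107/312)
j=4 picked index 4: u0 ∈ [-1/78, 17/78)
j=5 picked index 5: u0 ∈ [29/312, 61/312)
j=6 picked index 6: u0 ∈ [11/156, 35/156)
j=7 picked index 7: u0 ∈ [31/312, 1/8)
intersection: [35/312, 1/8)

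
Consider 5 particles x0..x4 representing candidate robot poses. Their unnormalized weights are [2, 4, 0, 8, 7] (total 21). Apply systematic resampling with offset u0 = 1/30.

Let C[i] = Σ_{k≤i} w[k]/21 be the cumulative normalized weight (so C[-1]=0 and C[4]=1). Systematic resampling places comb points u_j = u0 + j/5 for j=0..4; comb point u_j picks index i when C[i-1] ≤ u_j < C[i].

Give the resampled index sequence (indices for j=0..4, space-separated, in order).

C = [2/21, 2/7, 2/7, 2/3, 1]
j=0: u_0=1/30 ∈ [0, 2/21) → index 0
j=1: u_1=7/30 ∈ [2/21, 2/7) → index 1
j=2: u_2=13/30 ∈ [2/7, 2/3) → index 3
j=3: u_3=19/30 ∈ [2/7, 2/3) → index 3
j=4: u_4=5/6 ∈ [2/3, 1) → index 4

0 1 3 3 4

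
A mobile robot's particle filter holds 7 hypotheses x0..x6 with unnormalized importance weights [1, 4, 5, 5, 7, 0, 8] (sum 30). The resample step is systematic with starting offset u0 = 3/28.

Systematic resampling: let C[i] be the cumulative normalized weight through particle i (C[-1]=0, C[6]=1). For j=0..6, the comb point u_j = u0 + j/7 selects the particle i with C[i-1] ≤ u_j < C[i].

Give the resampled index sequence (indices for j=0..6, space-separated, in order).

C = [1/30, 1/6, 1/3, 1/2, 11/15, 11/15, 1]
j=0: u_0=3/28 ∈ [1/30, 1/6) → index 1
j=1: u_1=1/4 ∈ [1/6, 1/3) → index 2
j=2: u_2=11/28 ∈ [1/3, 1/2) → index 3
j=3: u_3=15/28 ∈ [1/2, 11/15) → index 4
j=4: u_4=19/28 ∈ [1/2, 11/15) → index 4
j=5: u_5=23/28 ∈ [11/15, 1) → index 6
j=6: u_6=27/28 ∈ [11/15, 1) → index 6

1 2 3 4 4 6 6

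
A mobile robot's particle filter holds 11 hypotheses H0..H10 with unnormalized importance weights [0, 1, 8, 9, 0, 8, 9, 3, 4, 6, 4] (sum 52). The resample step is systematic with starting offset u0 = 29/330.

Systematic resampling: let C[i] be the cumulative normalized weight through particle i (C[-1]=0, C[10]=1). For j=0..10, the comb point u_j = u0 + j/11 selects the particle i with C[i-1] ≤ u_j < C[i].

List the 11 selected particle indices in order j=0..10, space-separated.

2 3 3 5 5 6 6 7 9 9 10

C = [0, 1/52, 9/52, 9/26, 9/26, 1/2, 35/52, 19/26, 21/26, 12/13, 1]
j=0: u_0=29/330 ∈ [1/52, 9/52) → index 2
j=1: u_1=59/330 ∈ [9/52, 9/26) → index 3
j=2: u_2=89/330 ∈ [9/52, 9/26) → index 3
j=3: u_3=119/330 ∈ [9/26, 1/2) → index 5
j=4: u_4=149/330 ∈ [9/26, 1/2) → index 5
j=5: u_5=179/330 ∈ [1/2, 35/52) → index 6
j=6: u_6=19/30 ∈ [1/2, 35/52) → index 6
j=7: u_7=239/330 ∈ [35/52, 19/26) → index 7
j=8: u_8=269/330 ∈ [21/26, 12/13) → index 9
j=9: u_9=299/330 ∈ [21/26, 12/13) → index 9
j=10: u_10=329/330 ∈ [12/13, 1) → index 10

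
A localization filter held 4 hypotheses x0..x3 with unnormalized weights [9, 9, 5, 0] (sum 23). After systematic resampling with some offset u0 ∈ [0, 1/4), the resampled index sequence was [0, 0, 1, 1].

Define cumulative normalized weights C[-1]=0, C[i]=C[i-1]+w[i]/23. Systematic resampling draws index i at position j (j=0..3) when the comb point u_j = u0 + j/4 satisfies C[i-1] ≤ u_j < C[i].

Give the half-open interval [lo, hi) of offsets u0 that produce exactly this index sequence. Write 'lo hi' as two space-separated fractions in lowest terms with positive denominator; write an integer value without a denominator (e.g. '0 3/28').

0 3/92

C = [9/23, 18/23, 1, 1]
j=0 picked index 0: u0 ∈ [0, 9/23)
j=1 picked index 0: u0 ∈ [-1/4, 13/92)
j=2 picked index 1: u0 ∈ [-5/46, 13/46)
j=3 picked index 1: u0 ∈ [-33/92, 3/92)
intersection: [0, 3/92)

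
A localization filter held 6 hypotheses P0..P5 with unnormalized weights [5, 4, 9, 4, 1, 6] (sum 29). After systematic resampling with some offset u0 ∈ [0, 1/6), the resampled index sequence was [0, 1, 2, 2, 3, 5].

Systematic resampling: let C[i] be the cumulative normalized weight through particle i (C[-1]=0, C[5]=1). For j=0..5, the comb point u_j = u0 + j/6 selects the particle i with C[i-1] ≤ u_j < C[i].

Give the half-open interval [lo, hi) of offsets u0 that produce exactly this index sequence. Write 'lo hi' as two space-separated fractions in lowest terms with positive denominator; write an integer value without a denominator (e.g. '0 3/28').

C = [5/29, 9/29, 18/29, 22/29, 23/29, 1]
j=0 picked index 0: u0 ∈ [0, 5/29)
j=1 picked index 1: u0 ∈ [1/174, 25/174)
j=2 picked index 2: u0 ∈ [-2/87, 25/87)
j=3 picked index 2: u0 ∈ [-11/58, 7/58)
j=4 picked index 3: u0 ∈ [-4/87, 8/87)
j=5 picked index 5: u0 ∈ [-7/174, 1/6)
intersection: [1/174, 8/87)

1/174 8/87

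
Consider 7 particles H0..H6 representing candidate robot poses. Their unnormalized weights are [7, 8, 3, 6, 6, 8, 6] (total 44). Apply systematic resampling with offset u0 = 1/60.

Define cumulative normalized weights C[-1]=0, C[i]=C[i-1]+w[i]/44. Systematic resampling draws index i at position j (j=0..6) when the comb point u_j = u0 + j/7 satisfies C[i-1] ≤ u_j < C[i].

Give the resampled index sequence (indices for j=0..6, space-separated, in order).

C = [7/44, 15/44, 9/22, 6/11, 15/22, 19/22, 1]
j=0: u_0=1/60 ∈ [0, 7/44) → index 0
j=1: u_1=67/420 ∈ [7/44, 15/44) → index 1
j=2: u_2=127/420 ∈ [7/44, 15/44) → index 1
j=3: u_3=187/420 ∈ [9/22, 6/11) → index 3
j=4: u_4=247/420 ∈ [6/11, 15/22) → index 4
j=5: u_5=307/420 ∈ [15/22, 19/22) → index 5
j=6: u_6=367/420 ∈ [19/22, 1) → index 6

0 1 1 3 4 5 6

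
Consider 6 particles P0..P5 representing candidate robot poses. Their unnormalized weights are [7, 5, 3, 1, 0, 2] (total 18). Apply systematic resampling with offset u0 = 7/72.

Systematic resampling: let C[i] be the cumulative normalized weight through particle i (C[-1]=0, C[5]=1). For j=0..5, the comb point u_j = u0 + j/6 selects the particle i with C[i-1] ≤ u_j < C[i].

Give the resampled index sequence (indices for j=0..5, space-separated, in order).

C = [7/18, 2/3, 5/6, 8/9, 8/9, 1]
j=0: u_0=7/72 ∈ [0, 7/18) → index 0
j=1: u_1=19/72 ∈ [0, 7/18) → index 0
j=2: u_2=31/72 ∈ [7/18, 2/3) → index 1
j=3: u_3=43/72 ∈ [7/18, 2/3) → index 1
j=4: u_4=55/72 ∈ [2/3, 5/6) → index 2
j=5: u_5=67/72 ∈ [8/9, 1) → index 5

0 0 1 1 2 5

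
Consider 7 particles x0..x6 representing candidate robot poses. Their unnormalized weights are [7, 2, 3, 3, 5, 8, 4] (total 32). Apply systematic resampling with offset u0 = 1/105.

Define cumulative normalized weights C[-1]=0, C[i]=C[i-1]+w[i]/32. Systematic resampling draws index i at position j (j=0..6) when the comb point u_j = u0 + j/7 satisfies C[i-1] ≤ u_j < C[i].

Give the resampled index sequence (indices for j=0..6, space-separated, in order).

0 0 2 3 4 5 5

C = [7/32, 9/32, 3/8, 15/32, 5/8, 7/8, 1]
j=0: u_0=1/105 ∈ [0, 7/32) → index 0
j=1: u_1=16/105 ∈ [0, 7/32) → index 0
j=2: u_2=31/105 ∈ [9/32, 3/8) → index 2
j=3: u_3=46/105 ∈ [3/8, 15/32) → index 3
j=4: u_4=61/105 ∈ [15/32, 5/8) → index 4
j=5: u_5=76/105 ∈ [5/8, 7/8) → index 5
j=6: u_6=13/15 ∈ [5/8, 7/8) → index 5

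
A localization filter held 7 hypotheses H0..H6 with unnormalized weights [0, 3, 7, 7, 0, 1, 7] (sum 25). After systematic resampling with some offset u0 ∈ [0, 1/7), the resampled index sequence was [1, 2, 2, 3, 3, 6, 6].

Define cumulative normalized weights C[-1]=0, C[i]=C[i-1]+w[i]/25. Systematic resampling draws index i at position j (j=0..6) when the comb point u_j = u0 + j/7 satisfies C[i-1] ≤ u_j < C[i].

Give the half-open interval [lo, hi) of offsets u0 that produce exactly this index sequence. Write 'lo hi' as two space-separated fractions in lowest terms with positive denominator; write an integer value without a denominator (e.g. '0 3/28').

C = [0, 3/25, 2/5, 17/25, 17/25, 18/25, 1]
j=0 picked index 1: u0 ∈ [0, 3/25)
j=1 picked index 2: u0 ∈ [-4/175, 9/35)
j=2 picked index 2: u0 ∈ [-29/175, 4/35)
j=3 picked index 3: u0 ∈ [-1/35, 44/175)
j=4 picked index 3: u0 ∈ [-6/35, 19/175)
j=5 picked index 6: u0 ∈ [1/175, 2/7)
j=6 picked index 6: u0 ∈ [-24/175, 1/7)
intersection: [1/175, 19/175)

1/175 19/175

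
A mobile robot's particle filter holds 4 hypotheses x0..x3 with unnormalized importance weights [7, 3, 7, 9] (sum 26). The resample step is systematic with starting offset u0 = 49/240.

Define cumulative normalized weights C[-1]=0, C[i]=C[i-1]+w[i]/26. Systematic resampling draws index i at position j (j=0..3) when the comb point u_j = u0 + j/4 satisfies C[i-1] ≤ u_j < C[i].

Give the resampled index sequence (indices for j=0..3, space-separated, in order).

0 2 3 3

C = [7/26, 5/13, 17/26, 1]
j=0: u_0=49/240 ∈ [0, 7/26) → index 0
j=1: u_1=109/240 ∈ [5/13, 17/26) → index 2
j=2: u_2=169/240 ∈ [17/26, 1) → index 3
j=3: u_3=229/240 ∈ [17/26, 1) → index 3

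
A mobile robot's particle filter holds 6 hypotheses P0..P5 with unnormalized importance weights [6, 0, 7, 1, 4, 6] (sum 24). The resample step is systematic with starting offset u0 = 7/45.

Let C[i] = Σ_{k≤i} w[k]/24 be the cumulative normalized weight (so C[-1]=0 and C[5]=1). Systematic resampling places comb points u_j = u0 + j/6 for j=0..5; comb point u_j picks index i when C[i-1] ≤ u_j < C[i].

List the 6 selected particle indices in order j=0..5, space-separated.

0 2 2 4 5 5

C = [1/4, 1/4, 13/24, 7/12, 3/4, 1]
j=0: u_0=7/45 ∈ [0, 1/4) → index 0
j=1: u_1=29/90 ∈ [1/4, 13/24) → index 2
j=2: u_2=22/45 ∈ [1/4, 13/24) → index 2
j=3: u_3=59/90 ∈ [7/12, 3/4) → index 4
j=4: u_4=37/45 ∈ [3/4, 1) → index 5
j=5: u_5=89/90 ∈ [3/4, 1) → index 5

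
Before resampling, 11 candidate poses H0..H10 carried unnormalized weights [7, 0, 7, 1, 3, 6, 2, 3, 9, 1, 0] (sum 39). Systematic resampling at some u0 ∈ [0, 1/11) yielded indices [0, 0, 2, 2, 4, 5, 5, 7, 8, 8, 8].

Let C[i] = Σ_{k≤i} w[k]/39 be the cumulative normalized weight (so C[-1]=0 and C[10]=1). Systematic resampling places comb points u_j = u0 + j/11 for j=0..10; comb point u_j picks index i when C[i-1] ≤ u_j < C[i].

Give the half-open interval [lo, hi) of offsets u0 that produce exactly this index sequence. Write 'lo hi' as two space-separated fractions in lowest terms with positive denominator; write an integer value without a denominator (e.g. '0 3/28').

C = [7/39, 7/39, 14/39, 5/13, 6/13, 8/13, 2/3, 29/39, 38/39, 1, 1]
j=0 picked index 0: u0 ∈ [0, 7/39)
j=1 picked index 0: u0 ∈ [-1/11, 38/429)
j=2 picked index 2: u0 ∈ [-1/429, 76/429)
j=3 picked index 2: u0 ∈ [-40/429, 37/429)
j=4 picked index 4: u0 ∈ [3/143, 14/143)
j=5 picked index 5: u0 ∈ [1/143, 23/143)
j=6 picked index 5: u0 ∈ [-12/143, 10/143)
j=7 picked index 7: u0 ∈ [1/33, 46/429)
j=8 picked index 8: u0 ∈ [7/429, 106/429)
j=9 picked index 8: u0 ∈ [-32/429, 67/429)
j=10 picked index 8: u0 ∈ [-71/429, 28/429)
intersection: [1/33, 28/429)

1/33 28/429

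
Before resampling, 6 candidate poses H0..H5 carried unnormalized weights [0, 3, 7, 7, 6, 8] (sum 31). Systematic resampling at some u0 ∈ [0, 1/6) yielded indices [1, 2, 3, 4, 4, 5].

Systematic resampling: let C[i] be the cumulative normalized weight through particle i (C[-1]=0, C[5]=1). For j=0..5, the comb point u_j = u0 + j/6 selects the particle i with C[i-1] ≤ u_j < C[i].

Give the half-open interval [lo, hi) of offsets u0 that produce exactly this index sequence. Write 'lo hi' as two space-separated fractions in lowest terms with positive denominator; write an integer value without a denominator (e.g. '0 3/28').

C = [0, 3/31, 10/31, 17/31, 23/31, 1]
j=0 picked index 1: u0 ∈ [0, 3/31)
j=1 picked index 2: u0 ∈ [-13/186, 29/186)
j=2 picked index 3: u0 ∈ [-1/93, 20/93)
j=3 picked index 4: u0 ∈ [3/62, 15/62)
j=4 picked index 4: u0 ∈ [-11/93, 7/93)
j=5 picked index 5: u0 ∈ [-17/186, 1/6)
intersection: [3/62, 7/93)

3/62 7/93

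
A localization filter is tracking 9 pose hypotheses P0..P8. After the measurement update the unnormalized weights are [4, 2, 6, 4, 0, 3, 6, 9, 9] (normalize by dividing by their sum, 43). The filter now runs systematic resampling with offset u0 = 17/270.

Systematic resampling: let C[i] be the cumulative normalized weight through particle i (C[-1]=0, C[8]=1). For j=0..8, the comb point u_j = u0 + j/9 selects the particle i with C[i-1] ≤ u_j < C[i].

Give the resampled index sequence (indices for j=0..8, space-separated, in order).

C = [4/43, 6/43, 12/43, 16/43, 16/43, 19/43, 25/43, 34/43, 1]
j=0: u_0=17/270 ∈ [0, 4/43) → index 0
j=1: u_1=47/270 ∈ [6/43, 12/43) → index 2
j=2: u_2=77/270 ∈ [12/43, 16/43) → index 3
j=3: u_3=107/270 ∈ [16/43, 19/43) → index 5
j=4: u_4=137/270 ∈ [19/43, 25/43) → index 6
j=5: u_5=167/270 ∈ [25/43, 34/43) → index 7
j=6: u_6=197/270 ∈ [25/43, 34/43) → index 7
j=7: u_7=227/270 ∈ [34/43, 1) → index 8
j=8: u_8=257/270 ∈ [34/43, 1) → index 8

0 2 3 5 6 7 7 8 8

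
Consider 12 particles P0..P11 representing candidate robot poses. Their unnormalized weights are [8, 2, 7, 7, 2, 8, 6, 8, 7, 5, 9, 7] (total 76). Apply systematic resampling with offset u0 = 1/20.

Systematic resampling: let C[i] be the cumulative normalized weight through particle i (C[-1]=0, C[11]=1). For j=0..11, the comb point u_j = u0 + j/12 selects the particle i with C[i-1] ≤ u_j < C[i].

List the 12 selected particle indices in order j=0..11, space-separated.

0 2 2 3 5 6 7 8 8 10 10 11

C = [2/19, 5/38, 17/76, 6/19, 13/38, 17/38, 10/19, 12/19, 55/76, 15/19, 69/76, 1]
j=0: u_0=1/20 ∈ [0, 2/19) → index 0
j=1: u_1=2/15 ∈ [5/38, 17/76) → index 2
j=2: u_2=13/60 ∈ [5/38, 17/76) → index 2
j=3: u_3=3/10 ∈ [17/76, 6/19) → index 3
j=4: u_4=23/60 ∈ [13/38, 17/38) → index 5
j=5: u_5=7/15 ∈ [17/38, 10/19) → index 6
j=6: u_6=11/20 ∈ [10/19, 12/19) → index 7
j=7: u_7=19/30 ∈ [12/19, 55/76) → index 8
j=8: u_8=43/60 ∈ [12/19, 55/76) → index 8
j=9: u_9=4/5 ∈ [15/19, 69/76) → index 10
j=10: u_10=53/60 ∈ [15/19, 69/76) → index 10
j=11: u_11=29/30 ∈ [69/76, 1) → index 11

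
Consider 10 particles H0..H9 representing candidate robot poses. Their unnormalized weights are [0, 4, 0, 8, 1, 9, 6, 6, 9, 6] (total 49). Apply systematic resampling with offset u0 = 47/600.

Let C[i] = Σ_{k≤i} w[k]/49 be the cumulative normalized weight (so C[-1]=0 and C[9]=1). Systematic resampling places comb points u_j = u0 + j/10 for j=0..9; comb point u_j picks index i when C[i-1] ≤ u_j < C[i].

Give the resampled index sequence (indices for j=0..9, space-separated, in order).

C = [0, 4/49, 4/49, 12/49, 13/49, 22/49, 4/7, 34/49, 43/49, 1]
j=0: u_0=47/600 ∈ [0, 4/49) → index 1
j=1: u_1=107/600 ∈ [4/49, 12/49) → index 3
j=2: u_2=167/600 ∈ [13/49, 22/49) → index 5
j=3: u_3=227/600 ∈ [13/49, 22/49) → index 5
j=4: u_4=287/600 ∈ [22/49, 4/7) → index 6
j=5: u_5=347/600 ∈ [4/7, 34/49) → index 7
j=6: u_6=407/600 ∈ [4/7, 34/49) → index 7
j=7: u_7=467/600 ∈ [34/49, 43/49) → index 8
j=8: u_8=527/600 ∈ [43/49, 1) → index 9
j=9: u_9=587/600 ∈ [43/49, 1) → index 9

1 3 5 5 6 7 7 8 9 9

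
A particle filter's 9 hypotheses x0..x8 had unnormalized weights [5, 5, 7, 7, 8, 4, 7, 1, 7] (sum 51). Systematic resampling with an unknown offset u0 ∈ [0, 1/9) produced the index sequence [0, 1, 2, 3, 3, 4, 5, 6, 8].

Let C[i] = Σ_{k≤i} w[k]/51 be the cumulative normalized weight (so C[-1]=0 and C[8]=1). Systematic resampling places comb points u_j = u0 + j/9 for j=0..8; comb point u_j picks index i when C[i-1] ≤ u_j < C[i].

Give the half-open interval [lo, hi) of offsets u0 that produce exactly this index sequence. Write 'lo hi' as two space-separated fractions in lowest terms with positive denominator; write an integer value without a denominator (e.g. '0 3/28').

0 4/153

C = [5/51, 10/51, 1/3, 8/17, 32/51, 12/17, 43/51, 44/51, 1]
j=0 picked index 0: u0 ∈ [0, 5/51)
j=1 picked index 1: u0 ∈ [-2/153, 13/153)
j=2 picked index 2: u0 ∈ [-4/153, 1/9)
j=3 picked index 3: u0 ∈ [0, 7/51)
j=4 picked index 3: u0 ∈ [-1/9, 4/153)
j=5 picked index 4: u0 ∈ [-13/153, 11/153)
j=6 picked index 5: u0 ∈ [-2/51, 2/51)
j=7 picked index 6: u0 ∈ [-11/153, 10/153)
j=8 picked index 8: u0 ∈ [-4/153, 1/9)
intersection: [0, 4/153)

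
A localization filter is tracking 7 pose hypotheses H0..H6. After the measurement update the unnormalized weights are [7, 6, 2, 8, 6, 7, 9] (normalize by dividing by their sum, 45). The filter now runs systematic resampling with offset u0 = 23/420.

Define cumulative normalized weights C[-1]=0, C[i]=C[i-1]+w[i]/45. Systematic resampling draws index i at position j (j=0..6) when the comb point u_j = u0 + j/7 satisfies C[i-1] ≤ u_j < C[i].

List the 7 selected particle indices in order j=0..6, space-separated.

C = [7/45, 13/45, 1/3, 23/45, 29/45, 4/5, 1]
j=0: u_0=23/420 ∈ [0, 7/45) → index 0
j=1: u_1=83/420 ∈ [7/45, 13/45) → index 1
j=2: u_2=143/420 ∈ [1/3, 23/45) → index 3
j=3: u_3=29/60 ∈ [1/3, 23/45) → index 3
j=4: u_4=263/420 ∈ [23/45, 29/45) → index 4
j=5: u_5=323/420 ∈ [29/45, 4/5) → index 5
j=6: u_6=383/420 ∈ [4/5, 1) → index 6

0 1 3 3 4 5 6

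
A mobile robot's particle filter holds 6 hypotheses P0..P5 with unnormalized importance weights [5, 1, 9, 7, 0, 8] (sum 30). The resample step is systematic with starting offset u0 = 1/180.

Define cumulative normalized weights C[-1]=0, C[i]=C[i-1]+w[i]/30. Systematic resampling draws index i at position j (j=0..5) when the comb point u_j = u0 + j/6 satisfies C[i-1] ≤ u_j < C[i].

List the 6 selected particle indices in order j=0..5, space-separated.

0 1 2 3 3 5

C = [1/6, 1/5, 1/2, 11/15, 11/15, 1]
j=0: u_0=1/180 ∈ [0, 1/6) → index 0
j=1: u_1=31/180 ∈ [1/6, 1/5) → index 1
j=2: u_2=61/180 ∈ [1/5, 1/2) → index 2
j=3: u_3=91/180 ∈ [1/2, 11/15) → index 3
j=4: u_4=121/180 ∈ [1/2, 11/15) → index 3
j=5: u_5=151/180 ∈ [11/15, 1) → index 5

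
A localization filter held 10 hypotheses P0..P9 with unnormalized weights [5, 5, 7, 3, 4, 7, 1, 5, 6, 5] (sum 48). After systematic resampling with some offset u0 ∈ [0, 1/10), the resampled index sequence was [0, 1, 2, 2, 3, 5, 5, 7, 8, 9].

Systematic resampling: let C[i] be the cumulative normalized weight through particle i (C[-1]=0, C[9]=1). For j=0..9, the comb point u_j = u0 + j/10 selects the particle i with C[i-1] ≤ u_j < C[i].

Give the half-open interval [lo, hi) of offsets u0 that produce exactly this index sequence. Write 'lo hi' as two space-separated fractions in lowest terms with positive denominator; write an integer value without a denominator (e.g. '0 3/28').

1/120 1/60

C = [5/48, 5/24, 17/48, 5/12, 1/2, 31/48, 2/3, 37/48, 43/48, 1]
j=0 picked index 0: u0 ∈ [0, 5/48)
j=1 picked index 1: u0 ∈ [1/240, 13/120)
j=2 picked index 2: u0 ∈ [1/120, 37/240)
j=3 picked index 2: u0 ∈ [-11/120, 13/240)
j=4 picked index 3: u0 ∈ [-11/240, 1/60)
j=5 picked index 5: u0 ∈ [0, 7/48)
j=6 picked index 5: u0 ∈ [-1/10, 11/240)
j=7 picked index 7: u0 ∈ [-1/30, 17/240)
j=8 picked index 8: u0 ∈ [-7/240, 23/240)
j=9 picked index 9: u0 ∈ [-1/240, 1/10)
intersection: [1/120, 1/60)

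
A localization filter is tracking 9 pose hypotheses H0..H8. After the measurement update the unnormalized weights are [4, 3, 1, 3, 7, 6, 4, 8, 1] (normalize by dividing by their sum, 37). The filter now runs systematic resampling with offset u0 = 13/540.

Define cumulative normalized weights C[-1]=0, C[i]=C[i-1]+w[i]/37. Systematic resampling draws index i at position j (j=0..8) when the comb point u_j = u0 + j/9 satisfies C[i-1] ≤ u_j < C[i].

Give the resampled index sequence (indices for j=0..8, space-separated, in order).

C = [4/37, 7/37, 8/37, 11/37, 18/37, 24/37, 28/37, 36/37, 1]
j=0: u_0=13/540 ∈ [0, 4/37) → index 0
j=1: u_1=73/540 ∈ [4/37, 7/37) → index 1
j=2: u_2=133/540 ∈ [8/37, 11/37) → index 3
j=3: u_3=193/540 ∈ [11/37, 18/37) → index 4
j=4: u_4=253/540 ∈ [11/37, 18/37) → index 4
j=5: u_5=313/540 ∈ [18/37, 24/37) → index 5
j=6: u_6=373/540 ∈ [24/37, 28/37) → index 6
j=7: u_7=433/540 ∈ [28/37, 36/37) → index 7
j=8: u_8=493/540 ∈ [28/37, 36/37) → index 7

0 1 3 4 4 5 6 7 7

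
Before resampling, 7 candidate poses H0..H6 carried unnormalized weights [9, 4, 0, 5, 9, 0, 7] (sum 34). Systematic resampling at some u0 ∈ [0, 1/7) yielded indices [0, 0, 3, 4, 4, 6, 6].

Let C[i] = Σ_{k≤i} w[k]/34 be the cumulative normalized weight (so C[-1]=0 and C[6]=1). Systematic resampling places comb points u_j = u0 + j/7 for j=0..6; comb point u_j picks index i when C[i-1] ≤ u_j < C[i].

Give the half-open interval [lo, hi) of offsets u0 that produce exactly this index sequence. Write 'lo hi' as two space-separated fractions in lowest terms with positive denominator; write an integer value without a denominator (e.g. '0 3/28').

C = [9/34, 13/34, 13/34, 9/17, 27/34, 27/34, 1]
j=0 picked index 0: u0 ∈ [0, 9/34)
j=1 picked index 0: u0 ∈ [-1/7, 29/238)
j=2 picked index 3: u0 ∈ [23/238, 29/119)
j=3 picked index 4: u0 ∈ [12/119, 87/238)
j=4 picked index 4: u0 ∈ [-5/119, 53/238)
j=5 picked index 6: u0 ∈ [19/238, 2/7)
j=6 picked index 6: u0 ∈ [-15/238, 1/7)
intersection: [12/119, 29/238)

12/119 29/238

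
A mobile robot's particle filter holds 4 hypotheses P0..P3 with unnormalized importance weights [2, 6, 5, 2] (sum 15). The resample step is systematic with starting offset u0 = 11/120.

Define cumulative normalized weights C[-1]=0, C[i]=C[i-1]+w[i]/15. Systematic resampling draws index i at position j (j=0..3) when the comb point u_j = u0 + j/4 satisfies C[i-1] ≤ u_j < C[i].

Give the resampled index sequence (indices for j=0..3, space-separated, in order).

0 1 2 2

C = [2/15, 8/15, 13/15, 1]
j=0: u_0=11/120 ∈ [0, 2/15) → index 0
j=1: u_1=41/120 ∈ [2/15, 8/15) → index 1
j=2: u_2=71/120 ∈ [8/15, 13/15) → index 2
j=3: u_3=101/120 ∈ [8/15, 13/15) → index 2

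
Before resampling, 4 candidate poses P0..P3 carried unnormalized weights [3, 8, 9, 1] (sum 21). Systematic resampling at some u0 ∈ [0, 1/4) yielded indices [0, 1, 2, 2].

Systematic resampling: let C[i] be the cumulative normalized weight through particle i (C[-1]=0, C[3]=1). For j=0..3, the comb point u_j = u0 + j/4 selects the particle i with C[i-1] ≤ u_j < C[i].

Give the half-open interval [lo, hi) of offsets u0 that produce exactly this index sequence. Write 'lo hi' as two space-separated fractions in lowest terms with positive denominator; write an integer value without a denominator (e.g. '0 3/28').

C = [1/7, 11/21, 20/21, 1]
j=0 picked index 0: u0 ∈ [0, 1/7)
j=1 picked index 1: u0 ∈ [-3/28, 23/84)
j=2 picked index 2: u0 ∈ [1/42, 19/42)
j=3 picked index 2: u0 ∈ [-19/84, 17/84)
intersection: [1/42, 1/7)

1/42 1/7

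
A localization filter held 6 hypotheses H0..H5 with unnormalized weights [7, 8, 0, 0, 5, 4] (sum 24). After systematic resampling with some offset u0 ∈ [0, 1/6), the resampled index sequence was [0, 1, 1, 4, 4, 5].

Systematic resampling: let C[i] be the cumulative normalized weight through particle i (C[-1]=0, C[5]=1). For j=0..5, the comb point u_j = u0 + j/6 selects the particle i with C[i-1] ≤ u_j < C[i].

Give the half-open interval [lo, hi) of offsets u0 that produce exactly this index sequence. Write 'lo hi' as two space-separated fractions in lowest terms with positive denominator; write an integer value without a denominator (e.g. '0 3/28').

1/8 1/6

C = [7/24, 5/8, 5/8, 5/8, 5/6, 1]
j=0 picked index 0: u0 ∈ [0, 7/24)
j=1 picked index 1: u0 ∈ [1/8, 11/24)
j=2 picked index 1: u0 ∈ [-1/24, 7/24)
j=3 picked index 4: u0 ∈ [1/8, 1/3)
j=4 picked index 4: u0 ∈ [-1/24, 1/6)
j=5 picked index 5: u0 ∈ [0, 1/6)
intersection: [1/8, 1/6)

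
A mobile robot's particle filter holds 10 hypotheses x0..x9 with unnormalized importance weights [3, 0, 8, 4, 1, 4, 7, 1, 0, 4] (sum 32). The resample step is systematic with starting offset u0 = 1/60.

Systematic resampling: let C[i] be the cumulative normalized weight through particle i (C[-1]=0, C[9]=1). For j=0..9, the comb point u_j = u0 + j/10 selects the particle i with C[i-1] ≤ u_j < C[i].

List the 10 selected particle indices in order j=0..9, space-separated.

C = [3/32, 3/32, 11/32, 15/32, 1/2, 5/8, 27/32, 7/8, 7/8, 1]
j=0: u_0=1/60 ∈ [0, 3/32) → index 0
j=1: u_1=7/60 ∈ [3/32, 11/32) → index 2
j=2: u_2=13/60 ∈ [3/32, 11/32) → index 2
j=3: u_3=19/60 ∈ [3/32, 11/32) → index 2
j=4: u_4=5/12 ∈ [11/32, 15/32) → index 3
j=5: u_5=31/60 ∈ [1/2, 5/8) → index 5
j=6: u_6=37/60 ∈ [1/2, 5/8) → index 5
j=7: u_7=43/60 ∈ [5/8, 27/32) → index 6
j=8: u_8=49/60 ∈ [5/8, 27/32) → index 6
j=9: u_9=11/12 ∈ [7/8, 1) → index 9

0 2 2 2 3 5 5 6 6 9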